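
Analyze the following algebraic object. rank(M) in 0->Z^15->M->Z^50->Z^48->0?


Alt sum=0:
(-1)^0*15 + (-1)^1*? + (-1)^2*50 + (-1)^3*48=0
rank(M)=17


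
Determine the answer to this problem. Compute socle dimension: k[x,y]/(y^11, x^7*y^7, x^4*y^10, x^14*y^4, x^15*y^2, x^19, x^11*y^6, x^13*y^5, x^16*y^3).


Socle = ann(m) = span of standard monomials u with x*u, y*u in I (staircase corners).
Redundant generators: x^16*y^3
Minimal generators: x^19, x^15*y^2, x^14*y^4, x^13*y^5, x^11*y^6, x^7*y^7, x^4*y^10, y^11
Corners: x^3y^10, x^6y^9, x^10y^6, x^12y^5, x^13y^4, x^14y^3, x^18y
Socle dim=7


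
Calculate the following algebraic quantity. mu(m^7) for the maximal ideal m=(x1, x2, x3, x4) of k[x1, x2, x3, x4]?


Graded Nakayama: mu(m^d) = dim_k (m^d/m^(d+1)) = #degree-7 monomials in 4 vars
C(n+d-1,d)=C(10,7)=120


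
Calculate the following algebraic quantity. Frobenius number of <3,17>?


gcd(3,17)=1 => F=ab-a-b=3*17-3-17=51-20=31


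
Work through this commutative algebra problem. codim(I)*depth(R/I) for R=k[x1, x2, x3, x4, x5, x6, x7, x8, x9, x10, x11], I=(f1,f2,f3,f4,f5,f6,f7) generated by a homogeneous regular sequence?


codim=7, depth=dim(R/I)=11-7=4
Product=7*4=28


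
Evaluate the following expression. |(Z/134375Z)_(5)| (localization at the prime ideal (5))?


5-primary part: 134375=5^5*43
Size=5^5=3125


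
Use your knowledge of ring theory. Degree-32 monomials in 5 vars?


C(d+n-1,n-1)=C(36,4)=58905


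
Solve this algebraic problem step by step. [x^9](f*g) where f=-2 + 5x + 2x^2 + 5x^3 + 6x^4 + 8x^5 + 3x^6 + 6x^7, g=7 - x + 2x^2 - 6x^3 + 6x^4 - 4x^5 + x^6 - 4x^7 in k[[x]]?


[x^9] = sum a_i*b_j, i+j=9
  2*-4=-8
  5*1=5
  6*-4=-24
  8*6=48
  3*-6=-18
  6*2=12
Sum=15


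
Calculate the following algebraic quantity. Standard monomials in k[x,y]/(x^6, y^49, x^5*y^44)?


k[x,y]/I, I = (x^6, y^49, x^5*y^44)
Rect: 6x49=294. Corner: (6-5)x(49-44)=5.
dim = 294-5 = 289


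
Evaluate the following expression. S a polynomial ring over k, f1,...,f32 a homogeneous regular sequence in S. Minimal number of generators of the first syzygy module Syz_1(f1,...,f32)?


Regular sequence => Koszul complex is the minimal free resolution.
Syz_1 minimally generated by Koszul relations f_i*e_j - f_j*e_i (i<j): mu(Syz_1) = beta_2 = C(m,2) = m(m-1)/2
m=32
32*31/2 = 496


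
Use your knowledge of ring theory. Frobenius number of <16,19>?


gcd(16,19)=1 => F=ab-a-b=16*19-16-19=304-35=269


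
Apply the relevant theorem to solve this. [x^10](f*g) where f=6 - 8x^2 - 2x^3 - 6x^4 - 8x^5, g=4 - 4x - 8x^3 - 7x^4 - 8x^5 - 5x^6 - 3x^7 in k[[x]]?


[x^10] = sum a_i*b_j, i+j=10
  -2*-3=6
  -6*-5=30
  -8*-8=64
Sum=100


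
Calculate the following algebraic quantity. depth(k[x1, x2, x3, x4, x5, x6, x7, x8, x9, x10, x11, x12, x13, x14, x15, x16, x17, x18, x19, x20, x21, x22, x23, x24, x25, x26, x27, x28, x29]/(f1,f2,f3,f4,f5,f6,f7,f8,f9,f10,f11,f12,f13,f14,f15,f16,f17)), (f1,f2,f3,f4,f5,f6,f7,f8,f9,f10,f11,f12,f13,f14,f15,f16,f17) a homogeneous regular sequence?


depth(R)=29
depth(R/I)=29-17=12


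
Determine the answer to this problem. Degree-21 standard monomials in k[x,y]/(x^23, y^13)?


k[x,y], I = (x^23, y^13), d = 21
Need i < 23 and d-i < 13.
Range: 9 <= i <= 21.
H(21) = 13


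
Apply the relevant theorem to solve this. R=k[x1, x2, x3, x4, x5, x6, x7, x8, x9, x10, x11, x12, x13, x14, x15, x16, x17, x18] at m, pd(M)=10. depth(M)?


pd+depth=depth(R)=18
depth=18-10=8


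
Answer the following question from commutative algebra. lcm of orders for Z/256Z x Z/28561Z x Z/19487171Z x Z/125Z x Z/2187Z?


Exponent = lcm of the cyclic orders; pairwise coprime => product.
2^8*13^4*11^7*5^3*3^7=256*28561*19487171*125*2187=38951211195715104000


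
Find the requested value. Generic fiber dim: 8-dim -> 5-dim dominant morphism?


dim(fiber)=dim(X)-dim(Y)=8-5=3


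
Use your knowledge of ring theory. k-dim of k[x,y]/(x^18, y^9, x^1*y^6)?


k[x,y]/I, I = (x^18, y^9, x^1*y^6)
Rect: 18x9=162. Corner: (18-1)x(9-6)=51.
dim = 162-51 = 111


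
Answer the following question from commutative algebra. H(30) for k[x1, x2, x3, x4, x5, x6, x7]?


C(d+n-1,n-1)=C(36,6)=1947792


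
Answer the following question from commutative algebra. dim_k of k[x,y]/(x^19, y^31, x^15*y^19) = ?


k[x,y]/I, I = (x^19, y^31, x^15*y^19)
Rect: 19x31=589. Corner: (19-15)x(31-19)=48.
dim = 589-48 = 541


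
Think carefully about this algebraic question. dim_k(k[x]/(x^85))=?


Basis: 1,x,...,x^84
dim=85


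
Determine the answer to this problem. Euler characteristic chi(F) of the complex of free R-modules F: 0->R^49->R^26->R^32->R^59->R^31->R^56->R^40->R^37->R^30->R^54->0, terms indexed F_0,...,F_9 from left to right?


chi = sum (-1)^i * rank:
(-1)^0*49=49
(-1)^1*26=-26
(-1)^2*32=32
(-1)^3*59=-59
(-1)^4*31=31
(-1)^5*56=-56
(-1)^6*40=40
(-1)^7*37=-37
(-1)^8*30=30
(-1)^9*54=-54
chi=-50


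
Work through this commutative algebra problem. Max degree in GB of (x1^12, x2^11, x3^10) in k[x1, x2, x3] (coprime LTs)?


Pure powers, coprime LTs => already GB.
Degrees: 12, 11, 10
Max=12


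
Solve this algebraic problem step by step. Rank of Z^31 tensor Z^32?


rank(M(x)N) = rank(M)*rank(N)
31*32 = 992


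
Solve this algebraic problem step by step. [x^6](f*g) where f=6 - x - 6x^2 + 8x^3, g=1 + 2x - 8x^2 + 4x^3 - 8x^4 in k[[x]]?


[x^6] = sum a_i*b_j, i+j=6
  -6*-8=48
  8*4=32
Sum=80


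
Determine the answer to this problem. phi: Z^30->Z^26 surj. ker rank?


rank(ker) = 30-26 = 4


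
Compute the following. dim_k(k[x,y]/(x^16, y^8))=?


Basis: x^i*y^j, i<16, j<8
16*8=128


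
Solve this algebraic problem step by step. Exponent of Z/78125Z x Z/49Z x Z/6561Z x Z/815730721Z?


Exponent = lcm of the cyclic orders; pairwise coprime => product.
5^7*7^2*3^8*13^8=78125*49*6561*815730721=20488160450278828125


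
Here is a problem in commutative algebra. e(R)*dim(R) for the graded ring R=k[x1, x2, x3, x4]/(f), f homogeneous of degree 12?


e(R)=deg(f)=12, dim(R)=4-1=3
e*dim=12*3=36


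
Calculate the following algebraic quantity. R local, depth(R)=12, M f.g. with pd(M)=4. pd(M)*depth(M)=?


pd+depth=12
depth=12-4=8
pd*depth=4*8=32


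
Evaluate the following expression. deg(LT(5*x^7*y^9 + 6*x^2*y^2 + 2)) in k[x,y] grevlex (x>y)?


LT: 5*x^7*y^9
deg_x=7, deg_y=9
Total=7+9=16


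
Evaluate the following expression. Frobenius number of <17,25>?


gcd(17,25)=1 => F=ab-a-b=17*25-17-25=425-42=383


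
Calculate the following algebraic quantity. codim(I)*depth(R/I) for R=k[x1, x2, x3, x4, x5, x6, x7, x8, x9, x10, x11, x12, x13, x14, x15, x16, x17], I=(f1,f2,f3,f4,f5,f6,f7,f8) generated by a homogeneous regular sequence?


codim=8, depth=dim(R/I)=17-8=9
Product=8*9=72


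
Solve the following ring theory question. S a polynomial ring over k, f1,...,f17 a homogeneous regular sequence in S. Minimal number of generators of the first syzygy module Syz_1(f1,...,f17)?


Regular sequence => Koszul complex is the minimal free resolution.
Syz_1 minimally generated by Koszul relations f_i*e_j - f_j*e_i (i<j): mu(Syz_1) = beta_2 = C(m,2) = m(m-1)/2
m=17
17*16/2 = 136


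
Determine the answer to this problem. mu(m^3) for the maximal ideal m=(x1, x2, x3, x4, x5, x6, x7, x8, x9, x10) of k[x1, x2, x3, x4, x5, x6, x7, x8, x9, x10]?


Graded Nakayama: mu(m^d) = dim_k (m^d/m^(d+1)) = #degree-3 monomials in 10 vars
C(n+d-1,d)=C(12,3)=220


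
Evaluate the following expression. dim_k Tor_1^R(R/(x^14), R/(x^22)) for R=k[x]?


Tor_1(R/I,R/J)=(I cap J)/IJ=(x^22)/(x^36)
dim=36-22=min(14,22)=14


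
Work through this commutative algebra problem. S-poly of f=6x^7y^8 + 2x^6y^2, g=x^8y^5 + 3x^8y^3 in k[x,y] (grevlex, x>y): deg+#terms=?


LT(f)=6x^7y^8, LT(g)=x^8y^5
lcm(LM)=x^8y^8
S(f,g) (scaled by 6 to clear denominators) = x*f - 6y^3*g = -18x^8y^6 + 2x^7y^2
2 terms, deg 14.
14+2=16


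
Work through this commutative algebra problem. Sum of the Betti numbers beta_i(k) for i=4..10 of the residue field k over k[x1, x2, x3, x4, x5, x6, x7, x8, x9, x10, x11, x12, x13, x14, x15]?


Koszul resolution: beta_i(k)=C(n,i), n=15
C(15,4)=1365, C(15,5)=3003, C(15,6)=5005, C(15,7)=6435, C(15,8)=6435, C(15,9)=5005, C(15,10)=3003
Sum=30251


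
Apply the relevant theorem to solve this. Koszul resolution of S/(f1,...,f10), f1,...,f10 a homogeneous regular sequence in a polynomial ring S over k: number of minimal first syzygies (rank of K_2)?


Regular sequence => Koszul complex is the minimal free resolution.
Syz_1 minimally generated by Koszul relations f_i*e_j - f_j*e_i (i<j): mu(Syz_1) = beta_2 = C(m,2) = m(m-1)/2
m=10
10*9/2 = 45


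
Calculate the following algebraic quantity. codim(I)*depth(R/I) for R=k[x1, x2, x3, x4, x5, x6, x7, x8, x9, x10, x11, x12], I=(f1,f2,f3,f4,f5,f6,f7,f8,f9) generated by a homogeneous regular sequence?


codim=9, depth=dim(R/I)=12-9=3
Product=9*3=27


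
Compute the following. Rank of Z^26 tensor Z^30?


rank(M(x)N) = rank(M)*rank(N)
26*30 = 780


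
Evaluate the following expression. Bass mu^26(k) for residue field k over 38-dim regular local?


C(n,i)=C(38,26)=2707475148


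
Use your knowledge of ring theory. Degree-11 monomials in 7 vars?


C(d+n-1,n-1)=C(17,6)=12376


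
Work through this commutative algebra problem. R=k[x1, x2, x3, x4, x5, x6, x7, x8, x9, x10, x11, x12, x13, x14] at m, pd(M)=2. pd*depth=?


pd+depth=14
depth=14-2=12
pd*depth=2*12=24


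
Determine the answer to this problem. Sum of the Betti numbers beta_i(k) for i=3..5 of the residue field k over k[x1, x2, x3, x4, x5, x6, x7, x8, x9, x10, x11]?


Koszul resolution: beta_i(k)=C(n,i), n=11
C(11,3)=165, C(11,4)=330, C(11,5)=462
Sum=957


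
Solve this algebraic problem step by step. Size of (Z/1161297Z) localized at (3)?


3-primary part: 1161297=3^9*59
Size=3^9=19683


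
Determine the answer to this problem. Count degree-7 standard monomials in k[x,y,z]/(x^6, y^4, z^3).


Need i<6, j<4, k<3 with i+j+k=7.
For each i, j ranges over max(0,7-i-2)..min(3,7-i):
  i=0: j in [5,3] -> 0
  i=1: j in [4,3] -> 0
  i=2: j in [3,3] -> 1
  i=3: j in [2,3] -> 2
  i=4: j in [1,3] -> 3
  i=5: j in [0,2] -> 3
H(7) = 0+0+1+2+3+3 = 9


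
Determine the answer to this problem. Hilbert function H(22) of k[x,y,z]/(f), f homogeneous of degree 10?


C(24,2)-C(14,2)=276-91=185


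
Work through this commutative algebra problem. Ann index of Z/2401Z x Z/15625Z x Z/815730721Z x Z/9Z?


Exponent = lcm of the cyclic orders; pairwise coprime => product.
7^4*5^6*13^8*3^2=2401*15625*815730721*9=275423830470140625


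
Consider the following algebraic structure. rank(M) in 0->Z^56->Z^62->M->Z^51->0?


Alt sum=0:
(-1)^0*56 + (-1)^1*62 + (-1)^2*? + (-1)^3*51=0
rank(M)=57


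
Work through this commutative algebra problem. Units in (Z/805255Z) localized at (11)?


Local ring = Z/161051Z.
phi(161051) = 11^4*(11-1) = 146410


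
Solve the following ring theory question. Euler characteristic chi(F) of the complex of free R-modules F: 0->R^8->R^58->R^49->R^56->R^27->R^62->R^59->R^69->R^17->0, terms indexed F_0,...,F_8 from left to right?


chi = sum (-1)^i * rank:
(-1)^0*8=8
(-1)^1*58=-58
(-1)^2*49=49
(-1)^3*56=-56
(-1)^4*27=27
(-1)^5*62=-62
(-1)^6*59=59
(-1)^7*69=-69
(-1)^8*17=17
chi=-85


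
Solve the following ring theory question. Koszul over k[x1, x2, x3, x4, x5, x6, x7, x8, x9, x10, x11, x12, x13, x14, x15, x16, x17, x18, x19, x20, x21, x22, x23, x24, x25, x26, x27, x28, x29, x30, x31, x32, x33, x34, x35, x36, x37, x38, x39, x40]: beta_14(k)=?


C(n,i)=C(40,14)=23206929840


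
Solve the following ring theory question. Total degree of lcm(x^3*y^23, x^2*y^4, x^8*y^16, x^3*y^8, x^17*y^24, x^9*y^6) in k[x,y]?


lcm = componentwise max:
x: max(3,2,8,3,17,9)=17
y: max(23,4,16,8,24,6)=24
Total=17+24=41


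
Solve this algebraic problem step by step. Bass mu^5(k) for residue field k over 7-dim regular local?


C(n,i)=C(7,5)=21


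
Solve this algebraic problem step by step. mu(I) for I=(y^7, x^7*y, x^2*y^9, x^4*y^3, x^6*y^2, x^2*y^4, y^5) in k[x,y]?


Remove redundant (divisible by others).
x^2*y^9 redundant.
y^7 redundant.
Min: x^7*y, x^6*y^2, x^4*y^3, x^2*y^4, y^5
Count=5


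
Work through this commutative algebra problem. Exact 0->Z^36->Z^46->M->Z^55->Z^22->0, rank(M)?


Alt sum=0:
(-1)^0*36 + (-1)^1*46 + (-1)^2*? + (-1)^3*55 + (-1)^4*22=0
rank(M)=43


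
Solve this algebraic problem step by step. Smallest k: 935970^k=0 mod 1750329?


935970^k mod 1750329:
k=1: 935970
k=2: 176400
k=3: 74088
k=4: 1361367
k=5: 1166886
k=6: 0
First zero at k = 6


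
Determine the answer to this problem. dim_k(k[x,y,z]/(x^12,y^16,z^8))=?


Basis: x^iy^jz^k, i<12,j<16,k<8
12*16*8=1536


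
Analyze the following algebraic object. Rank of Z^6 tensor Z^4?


rank(M(x)N) = rank(M)*rank(N)
6*4 = 24


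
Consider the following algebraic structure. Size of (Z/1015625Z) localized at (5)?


5-primary part: 1015625=5^7*13
Size=5^7=78125


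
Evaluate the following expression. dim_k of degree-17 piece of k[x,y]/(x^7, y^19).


k[x,y], I = (x^7, y^19), d = 17
Need i < 7 and d-i < 19.
Range: 0 <= i <= 6.
H(17) = 7


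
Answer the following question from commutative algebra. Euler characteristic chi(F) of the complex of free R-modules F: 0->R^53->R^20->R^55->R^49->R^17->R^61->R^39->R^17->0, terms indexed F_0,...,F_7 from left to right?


chi = sum (-1)^i * rank:
(-1)^0*53=53
(-1)^1*20=-20
(-1)^2*55=55
(-1)^3*49=-49
(-1)^4*17=17
(-1)^5*61=-61
(-1)^6*39=39
(-1)^7*17=-17
chi=17


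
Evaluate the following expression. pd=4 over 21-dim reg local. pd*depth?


pd+depth=21
depth=21-4=17
pd*depth=4*17=68


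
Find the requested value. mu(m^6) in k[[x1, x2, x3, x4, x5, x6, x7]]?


C(n+d-1,d)=C(12,6)=924


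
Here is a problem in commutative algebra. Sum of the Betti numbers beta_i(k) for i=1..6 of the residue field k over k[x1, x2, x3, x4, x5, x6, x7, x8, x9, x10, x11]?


Koszul resolution: beta_i(k)=C(n,i), n=11
C(11,1)=11, C(11,2)=55, C(11,3)=165, C(11,4)=330, C(11,5)=462, C(11,6)=462
Sum=1485


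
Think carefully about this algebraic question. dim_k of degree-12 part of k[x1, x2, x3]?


C(d+n-1,n-1)=C(14,2)=91


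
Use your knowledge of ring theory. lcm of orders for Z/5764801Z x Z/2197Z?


Exponent = lcm of the cyclic orders; pairwise coprime => product.
7^8*13^3=5764801*2197=12665267797


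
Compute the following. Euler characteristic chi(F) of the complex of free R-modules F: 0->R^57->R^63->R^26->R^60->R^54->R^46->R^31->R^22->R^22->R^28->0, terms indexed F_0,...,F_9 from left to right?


chi = sum (-1)^i * rank:
(-1)^0*57=57
(-1)^1*63=-63
(-1)^2*26=26
(-1)^3*60=-60
(-1)^4*54=54
(-1)^5*46=-46
(-1)^6*31=31
(-1)^7*22=-22
(-1)^8*22=22
(-1)^9*28=-28
chi=-29


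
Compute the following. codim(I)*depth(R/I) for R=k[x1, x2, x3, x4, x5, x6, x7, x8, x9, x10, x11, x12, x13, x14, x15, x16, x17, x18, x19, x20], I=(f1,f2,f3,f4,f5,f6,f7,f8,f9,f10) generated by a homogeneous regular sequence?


codim=10, depth=dim(R/I)=20-10=10
Product=10*10=100


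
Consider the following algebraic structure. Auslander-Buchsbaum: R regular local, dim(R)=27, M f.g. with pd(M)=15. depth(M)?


pd+depth=depth(R)=27
depth=27-15=12


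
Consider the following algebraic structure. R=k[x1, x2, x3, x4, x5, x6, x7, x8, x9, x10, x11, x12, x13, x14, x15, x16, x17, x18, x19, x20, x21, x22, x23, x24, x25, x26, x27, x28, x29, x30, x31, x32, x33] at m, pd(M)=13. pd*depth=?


pd+depth=33
depth=33-13=20
pd*depth=13*20=260


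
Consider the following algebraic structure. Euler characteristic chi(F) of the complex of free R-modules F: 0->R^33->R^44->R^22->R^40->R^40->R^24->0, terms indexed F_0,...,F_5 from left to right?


chi = sum (-1)^i * rank:
(-1)^0*33=33
(-1)^1*44=-44
(-1)^2*22=22
(-1)^3*40=-40
(-1)^4*40=40
(-1)^5*24=-24
chi=-13


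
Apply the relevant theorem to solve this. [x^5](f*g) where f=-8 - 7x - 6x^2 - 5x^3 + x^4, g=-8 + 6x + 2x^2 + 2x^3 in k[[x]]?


[x^5] = sum a_i*b_j, i+j=5
  -6*2=-12
  -5*2=-10
  1*6=6
Sum=-16


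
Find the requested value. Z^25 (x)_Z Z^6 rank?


rank(M(x)N) = rank(M)*rank(N)
25*6 = 150


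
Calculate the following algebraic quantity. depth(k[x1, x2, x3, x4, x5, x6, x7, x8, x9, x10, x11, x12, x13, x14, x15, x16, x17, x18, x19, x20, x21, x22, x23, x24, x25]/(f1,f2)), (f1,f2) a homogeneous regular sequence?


depth(R)=25
depth(R/I)=25-2=23


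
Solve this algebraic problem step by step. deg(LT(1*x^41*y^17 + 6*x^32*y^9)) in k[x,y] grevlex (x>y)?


LT: 1*x^41*y^17
deg_x=41, deg_y=17
Total=41+17=58


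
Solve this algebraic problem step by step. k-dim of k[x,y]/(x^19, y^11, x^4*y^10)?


k[x,y]/I, I = (x^19, y^11, x^4*y^10)
Rect: 19x11=209. Corner: (19-4)x(11-10)=15.
dim = 209-15 = 194


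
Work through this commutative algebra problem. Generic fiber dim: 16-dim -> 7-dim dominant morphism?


dim(fiber)=dim(X)-dim(Y)=16-7=9


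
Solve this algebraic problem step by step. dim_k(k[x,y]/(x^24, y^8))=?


Basis: x^i*y^j, i<24, j<8
24*8=192


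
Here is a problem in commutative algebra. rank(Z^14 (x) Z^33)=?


rank(M(x)N) = rank(M)*rank(N)
14*33 = 462


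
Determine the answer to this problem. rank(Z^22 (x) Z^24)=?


rank(M(x)N) = rank(M)*rank(N)
22*24 = 528


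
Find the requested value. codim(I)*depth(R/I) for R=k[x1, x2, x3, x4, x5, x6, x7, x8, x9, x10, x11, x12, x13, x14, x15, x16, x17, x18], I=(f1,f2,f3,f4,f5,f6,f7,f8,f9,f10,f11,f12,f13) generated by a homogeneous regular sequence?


codim=13, depth=dim(R/I)=18-13=5
Product=13*5=65


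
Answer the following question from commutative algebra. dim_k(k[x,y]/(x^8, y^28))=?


Basis: x^i*y^j, i<8, j<28
8*28=224


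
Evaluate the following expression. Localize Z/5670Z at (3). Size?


3-primary part: 5670=3^4*70
Size=3^4=81


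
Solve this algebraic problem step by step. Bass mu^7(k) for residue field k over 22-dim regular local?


C(n,i)=C(22,7)=170544


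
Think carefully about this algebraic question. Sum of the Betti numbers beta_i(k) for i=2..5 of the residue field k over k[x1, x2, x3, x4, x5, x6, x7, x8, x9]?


Koszul resolution: beta_i(k)=C(n,i), n=9
C(9,2)=36, C(9,3)=84, C(9,4)=126, C(9,5)=126
Sum=372


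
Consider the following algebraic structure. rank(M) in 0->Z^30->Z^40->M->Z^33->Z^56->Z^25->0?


Alt sum=0:
(-1)^0*30 + (-1)^1*40 + (-1)^2*? + (-1)^3*33 + (-1)^4*56 + (-1)^5*25=0
rank(M)=12


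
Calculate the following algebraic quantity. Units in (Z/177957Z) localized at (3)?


Local ring = Z/81Z.
phi(81) = 3^3*(3-1) = 54


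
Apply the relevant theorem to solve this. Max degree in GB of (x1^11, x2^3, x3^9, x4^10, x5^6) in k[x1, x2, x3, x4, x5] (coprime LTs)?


Pure powers, coprime LTs => already GB.
Degrees: 11, 3, 9, 10, 6
Max=11


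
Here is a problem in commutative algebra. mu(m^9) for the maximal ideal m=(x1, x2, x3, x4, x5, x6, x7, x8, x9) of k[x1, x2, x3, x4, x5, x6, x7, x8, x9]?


Graded Nakayama: mu(m^d) = dim_k (m^d/m^(d+1)) = #degree-9 monomials in 9 vars
C(n+d-1,d)=C(17,9)=24310


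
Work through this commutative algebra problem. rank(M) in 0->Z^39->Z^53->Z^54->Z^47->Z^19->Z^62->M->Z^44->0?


Alt sum=0:
(-1)^0*39 + (-1)^1*53 + (-1)^2*54 + (-1)^3*47 + (-1)^4*19 + (-1)^5*62 + (-1)^6*? + (-1)^7*44=0
rank(M)=94


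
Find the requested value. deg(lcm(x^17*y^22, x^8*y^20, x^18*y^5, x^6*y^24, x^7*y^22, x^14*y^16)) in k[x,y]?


lcm = componentwise max:
x: max(17,8,18,6,7,14)=18
y: max(22,20,5,24,22,16)=24
Total=18+24=42


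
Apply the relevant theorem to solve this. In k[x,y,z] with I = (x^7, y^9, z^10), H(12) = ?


Need i<7, j<9, k<10 with i+j+k=12.
For each i, j ranges over max(0,12-i-9)..min(8,12-i):
  i=0: j in [3,8] -> 6
  i=1: j in [2,8] -> 7
  i=2: j in [1,8] -> 8
  i=3: j in [0,8] -> 9
  i=4: j in [0,8] -> 9
  i=5: j in [0,7] -> 8
  i=6: j in [0,6] -> 7
H(12) = 6+7+8+9+9+8+7 = 54


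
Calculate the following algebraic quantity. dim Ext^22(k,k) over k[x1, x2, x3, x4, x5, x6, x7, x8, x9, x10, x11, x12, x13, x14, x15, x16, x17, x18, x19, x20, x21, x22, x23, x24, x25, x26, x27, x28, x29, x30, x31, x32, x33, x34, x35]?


C(n,i)=C(35,22)=1476337800


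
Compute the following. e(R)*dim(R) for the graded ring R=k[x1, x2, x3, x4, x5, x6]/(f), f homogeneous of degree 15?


e(R)=deg(f)=15, dim(R)=6-1=5
e*dim=15*5=75


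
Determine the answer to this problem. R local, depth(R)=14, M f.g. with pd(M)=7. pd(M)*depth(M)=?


pd+depth=14
depth=14-7=7
pd*depth=7*7=49


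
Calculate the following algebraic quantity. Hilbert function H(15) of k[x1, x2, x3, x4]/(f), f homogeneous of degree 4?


C(18,3)-C(14,3)=816-364=452


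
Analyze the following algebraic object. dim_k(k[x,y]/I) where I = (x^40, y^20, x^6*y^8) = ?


k[x,y]/I, I = (x^40, y^20, x^6*y^8)
Rect: 40x20=800. Corner: (40-6)x(20-8)=408.
dim = 800-408 = 392


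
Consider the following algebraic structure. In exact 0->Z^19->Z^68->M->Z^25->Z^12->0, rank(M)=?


Alt sum=0:
(-1)^0*19 + (-1)^1*68 + (-1)^2*? + (-1)^3*25 + (-1)^4*12=0
rank(M)=62


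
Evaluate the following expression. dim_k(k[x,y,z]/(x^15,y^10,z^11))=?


Basis: x^iy^jz^k, i<15,j<10,k<11
15*10*11=1650


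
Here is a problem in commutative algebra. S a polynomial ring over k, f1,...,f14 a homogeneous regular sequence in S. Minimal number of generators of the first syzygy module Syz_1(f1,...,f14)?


Regular sequence => Koszul complex is the minimal free resolution.
Syz_1 minimally generated by Koszul relations f_i*e_j - f_j*e_i (i<j): mu(Syz_1) = beta_2 = C(m,2) = m(m-1)/2
m=14
14*13/2 = 91


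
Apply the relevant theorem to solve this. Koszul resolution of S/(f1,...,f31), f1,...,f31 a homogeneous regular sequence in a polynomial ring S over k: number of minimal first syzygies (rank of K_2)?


Regular sequence => Koszul complex is the minimal free resolution.
Syz_1 minimally generated by Koszul relations f_i*e_j - f_j*e_i (i<j): mu(Syz_1) = beta_2 = C(m,2) = m(m-1)/2
m=31
31*30/2 = 465


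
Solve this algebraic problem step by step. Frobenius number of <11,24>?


gcd(11,24)=1 => F=ab-a-b=11*24-11-24=264-35=229


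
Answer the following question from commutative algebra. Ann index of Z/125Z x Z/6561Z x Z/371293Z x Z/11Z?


Exponent = lcm of the cyclic orders; pairwise coprime => product.
5^3*3^8*13^5*11^1=125*6561*371293*11=3349573387875


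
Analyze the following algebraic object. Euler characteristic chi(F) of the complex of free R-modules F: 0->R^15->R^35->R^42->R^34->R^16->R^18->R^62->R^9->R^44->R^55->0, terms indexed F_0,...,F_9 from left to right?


chi = sum (-1)^i * rank:
(-1)^0*15=15
(-1)^1*35=-35
(-1)^2*42=42
(-1)^3*34=-34
(-1)^4*16=16
(-1)^5*18=-18
(-1)^6*62=62
(-1)^7*9=-9
(-1)^8*44=44
(-1)^9*55=-55
chi=28


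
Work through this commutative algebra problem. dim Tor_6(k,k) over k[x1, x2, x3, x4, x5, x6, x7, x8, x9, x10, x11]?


Koszul: C(n,i)=C(11,6)=462


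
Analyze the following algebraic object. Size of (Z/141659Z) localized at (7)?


7-primary part: 141659=7^4*59
Size=7^4=2401


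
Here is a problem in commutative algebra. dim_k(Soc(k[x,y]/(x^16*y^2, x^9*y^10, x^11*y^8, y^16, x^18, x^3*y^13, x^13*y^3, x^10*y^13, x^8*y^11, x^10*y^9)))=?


Socle = ann(m) = span of standard monomials u with x*u, y*u in I (staircase corners).
Redundant generators: x^10*y^13
Minimal generators: x^18, x^16*y^2, x^13*y^3, x^11*y^8, x^10*y^9, x^9*y^10, x^8*y^11, x^3*y^13, y^16
Corners: x^2y^15, x^7y^12, x^8y^10, x^9y^9, x^10y^8, x^12y^7, x^15y^2, x^17y
Socle dim=8


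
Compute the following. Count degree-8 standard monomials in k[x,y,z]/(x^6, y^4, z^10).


Need i<6, j<4, k<10 with i+j+k=8.
For each i, j ranges over max(0,8-i-9)..min(3,8-i):
  i=0: j in [0,3] -> 4
  i=1: j in [0,3] -> 4
  i=2: j in [0,3] -> 4
  i=3: j in [0,3] -> 4
  i=4: j in [0,3] -> 4
  i=5: j in [0,3] -> 4
H(8) = 4+4+4+4+4+4 = 24


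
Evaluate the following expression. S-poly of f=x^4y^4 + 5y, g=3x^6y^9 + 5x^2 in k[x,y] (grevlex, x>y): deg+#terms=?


LT(f)=x^4y^4, LT(g)=3x^6y^9
lcm(LM)=x^6y^9
S(f,g) (scaled by 3 to clear denominators) = 3x^2y^5*f - 1*g = 15x^2y^6 - 5x^2
2 terms, deg 8.
8+2=10


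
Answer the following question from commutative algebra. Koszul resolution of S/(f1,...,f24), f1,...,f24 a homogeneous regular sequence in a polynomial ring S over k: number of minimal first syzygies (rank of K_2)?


Regular sequence => Koszul complex is the minimal free resolution.
Syz_1 minimally generated by Koszul relations f_i*e_j - f_j*e_i (i<j): mu(Syz_1) = beta_2 = C(m,2) = m(m-1)/2
m=24
24*23/2 = 276


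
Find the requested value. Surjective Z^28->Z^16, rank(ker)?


rank(ker) = 28-16 = 12


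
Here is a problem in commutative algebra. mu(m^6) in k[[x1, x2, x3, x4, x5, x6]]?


C(n+d-1,d)=C(11,6)=462


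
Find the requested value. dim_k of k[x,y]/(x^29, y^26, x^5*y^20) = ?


k[x,y]/I, I = (x^29, y^26, x^5*y^20)
Rect: 29x26=754. Corner: (29-5)x(26-20)=144.
dim = 754-144 = 610


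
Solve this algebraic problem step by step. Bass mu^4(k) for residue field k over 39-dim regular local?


C(n,i)=C(39,4)=82251


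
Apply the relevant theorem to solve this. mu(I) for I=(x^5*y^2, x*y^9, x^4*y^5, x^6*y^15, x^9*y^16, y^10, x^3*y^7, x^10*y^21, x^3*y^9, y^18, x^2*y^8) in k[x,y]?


Remove redundant (divisible by others).
x^10*y^21 redundant.
x^9*y^16 redundant.
x^6*y^15 redundant.
x^3*y^9 redundant.
y^18 redundant.
Min: x^5*y^2, x^4*y^5, x^3*y^7, x^2*y^8, x*y^9, y^10
Count=6


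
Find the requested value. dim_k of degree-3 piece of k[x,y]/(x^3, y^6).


k[x,y], I = (x^3, y^6), d = 3
Need i < 3 and d-i < 6.
Range: 0 <= i <= 2.
H(3) = 3


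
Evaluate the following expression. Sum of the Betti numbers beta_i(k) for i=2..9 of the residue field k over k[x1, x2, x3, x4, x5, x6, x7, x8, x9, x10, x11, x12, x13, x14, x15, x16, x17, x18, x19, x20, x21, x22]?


Koszul resolution: beta_i(k)=C(n,i), n=22
C(22,2)=231, C(22,3)=1540, C(22,4)=7315, C(22,5)=26334, C(22,6)=74613, C(22,7)=170544, C(22,8)=319770, C(22,9)=497420
Sum=1097767


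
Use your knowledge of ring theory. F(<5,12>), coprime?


gcd(5,12)=1 => F=ab-a-b=5*12-5-12=60-17=43


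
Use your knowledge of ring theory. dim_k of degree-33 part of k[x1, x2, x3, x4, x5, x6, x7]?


C(d+n-1,n-1)=C(39,6)=3262623


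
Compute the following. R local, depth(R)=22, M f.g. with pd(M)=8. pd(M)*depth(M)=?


pd+depth=22
depth=22-8=14
pd*depth=8*14=112


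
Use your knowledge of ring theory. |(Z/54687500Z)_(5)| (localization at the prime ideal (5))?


5-primary part: 54687500=5^9*28
Size=5^9=1953125


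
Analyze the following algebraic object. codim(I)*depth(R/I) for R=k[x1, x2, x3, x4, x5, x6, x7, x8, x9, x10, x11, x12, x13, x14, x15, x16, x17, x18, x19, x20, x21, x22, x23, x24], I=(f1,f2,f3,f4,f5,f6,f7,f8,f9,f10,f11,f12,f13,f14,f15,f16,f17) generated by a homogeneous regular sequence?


codim=17, depth=dim(R/I)=24-17=7
Product=17*7=119


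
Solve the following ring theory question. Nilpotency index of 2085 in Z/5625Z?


2085^k mod 5625:
k=1: 2085
k=2: 4725
k=3: 2250
k=4: 0
First zero at k = 4


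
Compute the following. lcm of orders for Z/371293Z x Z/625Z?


Exponent = lcm of the cyclic orders; pairwise coprime => product.
13^5*5^4=371293*625=232058125


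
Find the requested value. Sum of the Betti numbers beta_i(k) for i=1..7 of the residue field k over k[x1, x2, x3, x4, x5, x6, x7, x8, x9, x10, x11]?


Koszul resolution: beta_i(k)=C(n,i), n=11
C(11,1)=11, C(11,2)=55, C(11,3)=165, C(11,4)=330, C(11,5)=462, C(11,6)=462, C(11,7)=330
Sum=1815


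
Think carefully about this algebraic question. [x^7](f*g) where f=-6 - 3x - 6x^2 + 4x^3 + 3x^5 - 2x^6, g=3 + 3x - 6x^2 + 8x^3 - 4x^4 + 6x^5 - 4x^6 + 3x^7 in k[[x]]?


[x^7] = sum a_i*b_j, i+j=7
  -6*3=-18
  -3*-4=12
  -6*6=-36
  4*-4=-16
  3*-6=-18
  -2*3=-6
Sum=-82


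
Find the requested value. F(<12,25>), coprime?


gcd(12,25)=1 => F=ab-a-b=12*25-12-25=300-37=263


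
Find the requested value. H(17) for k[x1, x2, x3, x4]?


C(d+n-1,n-1)=C(20,3)=1140


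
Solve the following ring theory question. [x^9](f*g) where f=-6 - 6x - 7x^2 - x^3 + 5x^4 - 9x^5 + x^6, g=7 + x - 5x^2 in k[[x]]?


[x^9] = sum a_i*b_j, i+j=9
Sum=0


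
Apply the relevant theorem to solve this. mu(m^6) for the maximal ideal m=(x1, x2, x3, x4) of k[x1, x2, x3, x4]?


Graded Nakayama: mu(m^d) = dim_k (m^d/m^(d+1)) = #degree-6 monomials in 4 vars
C(n+d-1,d)=C(9,6)=84


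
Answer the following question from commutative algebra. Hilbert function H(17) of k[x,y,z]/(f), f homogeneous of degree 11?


C(19,2)-C(8,2)=171-28=143


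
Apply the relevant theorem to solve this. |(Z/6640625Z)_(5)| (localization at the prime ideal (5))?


5-primary part: 6640625=5^8*17
Size=5^8=390625


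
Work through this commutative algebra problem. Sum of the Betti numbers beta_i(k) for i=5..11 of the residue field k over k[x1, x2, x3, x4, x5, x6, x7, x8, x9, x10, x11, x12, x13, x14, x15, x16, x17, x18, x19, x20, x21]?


Koszul resolution: beta_i(k)=C(n,i), n=21
C(21,5)=20349, C(21,6)=54264, C(21,7)=116280, C(21,8)=203490, C(21,9)=293930, C(21,10)=352716, C(21,11)=352716
Sum=1393745


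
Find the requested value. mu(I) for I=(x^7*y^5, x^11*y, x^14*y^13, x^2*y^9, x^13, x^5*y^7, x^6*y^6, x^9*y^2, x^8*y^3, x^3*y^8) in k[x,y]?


Remove redundant (divisible by others).
x^14*y^13 redundant.
Min: x^13, x^11*y, x^9*y^2, x^8*y^3, x^7*y^5, x^6*y^6, x^5*y^7, x^3*y^8, x^2*y^9
Count=9


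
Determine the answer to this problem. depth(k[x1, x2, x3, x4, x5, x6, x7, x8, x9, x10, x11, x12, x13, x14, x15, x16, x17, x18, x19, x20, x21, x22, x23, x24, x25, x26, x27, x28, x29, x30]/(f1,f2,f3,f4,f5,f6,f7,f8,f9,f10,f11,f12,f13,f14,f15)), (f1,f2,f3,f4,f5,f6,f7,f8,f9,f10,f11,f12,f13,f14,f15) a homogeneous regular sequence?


depth(R)=30
depth(R/I)=30-15=15


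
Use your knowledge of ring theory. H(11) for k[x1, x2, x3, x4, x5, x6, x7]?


C(d+n-1,n-1)=C(17,6)=12376


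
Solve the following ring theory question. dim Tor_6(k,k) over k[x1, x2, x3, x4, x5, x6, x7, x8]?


Koszul: C(n,i)=C(8,6)=28


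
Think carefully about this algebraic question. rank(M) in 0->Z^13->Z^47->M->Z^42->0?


Alt sum=0:
(-1)^0*13 + (-1)^1*47 + (-1)^2*? + (-1)^3*42=0
rank(M)=76


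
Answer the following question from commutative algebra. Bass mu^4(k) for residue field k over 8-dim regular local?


C(n,i)=C(8,4)=70


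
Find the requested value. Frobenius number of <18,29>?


gcd(18,29)=1 => F=ab-a-b=18*29-18-29=522-47=475


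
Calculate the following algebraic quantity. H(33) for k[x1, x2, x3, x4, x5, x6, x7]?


C(d+n-1,n-1)=C(39,6)=3262623


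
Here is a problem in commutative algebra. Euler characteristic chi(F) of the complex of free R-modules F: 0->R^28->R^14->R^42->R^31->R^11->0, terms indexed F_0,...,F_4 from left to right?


chi = sum (-1)^i * rank:
(-1)^0*28=28
(-1)^1*14=-14
(-1)^2*42=42
(-1)^3*31=-31
(-1)^4*11=11
chi=36


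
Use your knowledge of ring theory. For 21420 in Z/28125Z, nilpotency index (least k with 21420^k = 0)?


21420^k mod 28125:
k=1: 21420
k=2: 13275
k=3: 6750
k=4: 22500
k=5: 0
First zero at k = 5


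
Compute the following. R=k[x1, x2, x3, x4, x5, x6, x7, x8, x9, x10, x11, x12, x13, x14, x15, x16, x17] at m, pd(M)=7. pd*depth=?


pd+depth=17
depth=17-7=10
pd*depth=7*10=70


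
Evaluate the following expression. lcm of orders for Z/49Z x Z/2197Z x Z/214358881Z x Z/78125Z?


Exponent = lcm of the cyclic orders; pairwise coprime => product.
7^2*13^3*11^8*5^7=49*2197*214358881*78125=1802841923147890625


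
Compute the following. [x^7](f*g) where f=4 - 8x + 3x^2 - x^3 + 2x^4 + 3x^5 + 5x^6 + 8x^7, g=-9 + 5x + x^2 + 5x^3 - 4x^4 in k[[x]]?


[x^7] = sum a_i*b_j, i+j=7
  -1*-4=4
  2*5=10
  3*1=3
  5*5=25
  8*-9=-72
Sum=-30


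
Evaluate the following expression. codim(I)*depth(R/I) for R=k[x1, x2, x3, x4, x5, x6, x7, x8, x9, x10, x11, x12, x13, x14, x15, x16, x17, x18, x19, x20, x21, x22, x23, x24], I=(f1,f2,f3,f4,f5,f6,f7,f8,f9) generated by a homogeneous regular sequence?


codim=9, depth=dim(R/I)=24-9=15
Product=9*15=135


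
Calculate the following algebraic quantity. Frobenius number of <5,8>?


gcd(5,8)=1 => F=ab-a-b=5*8-5-8=40-13=27


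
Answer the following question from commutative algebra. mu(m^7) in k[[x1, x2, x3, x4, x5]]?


C(n+d-1,d)=C(11,7)=330


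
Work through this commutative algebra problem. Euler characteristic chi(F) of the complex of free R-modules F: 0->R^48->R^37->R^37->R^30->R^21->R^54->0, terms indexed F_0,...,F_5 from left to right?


chi = sum (-1)^i * rank:
(-1)^0*48=48
(-1)^1*37=-37
(-1)^2*37=37
(-1)^3*30=-30
(-1)^4*21=21
(-1)^5*54=-54
chi=-15


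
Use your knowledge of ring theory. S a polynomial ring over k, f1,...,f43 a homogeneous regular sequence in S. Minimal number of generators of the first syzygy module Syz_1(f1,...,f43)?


Regular sequence => Koszul complex is the minimal free resolution.
Syz_1 minimally generated by Koszul relations f_i*e_j - f_j*e_i (i<j): mu(Syz_1) = beta_2 = C(m,2) = m(m-1)/2
m=43
43*42/2 = 903


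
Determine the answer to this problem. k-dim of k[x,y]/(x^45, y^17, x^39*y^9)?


k[x,y]/I, I = (x^45, y^17, x^39*y^9)
Rect: 45x17=765. Corner: (45-39)x(17-9)=48.
dim = 765-48 = 717


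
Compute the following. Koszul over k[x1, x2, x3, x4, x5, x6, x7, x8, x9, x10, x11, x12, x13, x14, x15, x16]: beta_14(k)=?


C(n,i)=C(16,14)=120


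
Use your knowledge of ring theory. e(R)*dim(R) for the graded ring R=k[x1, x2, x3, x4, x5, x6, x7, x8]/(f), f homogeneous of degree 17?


e(R)=deg(f)=17, dim(R)=8-1=7
e*dim=17*7=119


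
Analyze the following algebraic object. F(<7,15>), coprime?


gcd(7,15)=1 => F=ab-a-b=7*15-7-15=105-22=83


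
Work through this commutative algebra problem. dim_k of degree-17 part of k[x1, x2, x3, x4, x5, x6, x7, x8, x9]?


C(d+n-1,n-1)=C(25,8)=1081575


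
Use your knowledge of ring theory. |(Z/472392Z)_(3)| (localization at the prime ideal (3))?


3-primary part: 472392=3^10*8
Size=3^10=59049


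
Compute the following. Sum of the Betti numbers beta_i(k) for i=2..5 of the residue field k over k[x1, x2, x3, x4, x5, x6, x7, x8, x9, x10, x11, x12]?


Koszul resolution: beta_i(k)=C(n,i), n=12
C(12,2)=66, C(12,3)=220, C(12,4)=495, C(12,5)=792
Sum=1573


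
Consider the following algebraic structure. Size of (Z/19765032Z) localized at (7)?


7-primary part: 19765032=7^7*24
Size=7^7=823543


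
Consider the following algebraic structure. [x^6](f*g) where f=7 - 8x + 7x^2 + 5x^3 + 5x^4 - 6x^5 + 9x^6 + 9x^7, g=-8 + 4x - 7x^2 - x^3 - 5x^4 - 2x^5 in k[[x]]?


[x^6] = sum a_i*b_j, i+j=6
  -8*-2=16
  7*-5=-35
  5*-1=-5
  5*-7=-35
  -6*4=-24
  9*-8=-72
Sum=-155


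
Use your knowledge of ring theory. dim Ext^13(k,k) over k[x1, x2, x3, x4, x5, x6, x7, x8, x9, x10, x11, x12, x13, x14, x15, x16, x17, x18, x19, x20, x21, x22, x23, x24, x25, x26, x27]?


C(n,i)=C(27,13)=20058300


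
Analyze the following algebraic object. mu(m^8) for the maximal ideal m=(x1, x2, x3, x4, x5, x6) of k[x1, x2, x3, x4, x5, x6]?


Graded Nakayama: mu(m^d) = dim_k (m^d/m^(d+1)) = #degree-8 monomials in 6 vars
C(n+d-1,d)=C(13,8)=1287


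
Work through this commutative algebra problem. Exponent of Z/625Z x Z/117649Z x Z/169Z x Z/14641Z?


Exponent = lcm of the cyclic orders; pairwise coprime => product.
5^4*7^6*13^2*11^4=625*117649*169*14641=181938957825625


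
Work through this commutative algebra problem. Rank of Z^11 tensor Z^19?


rank(M(x)N) = rank(M)*rank(N)
11*19 = 209


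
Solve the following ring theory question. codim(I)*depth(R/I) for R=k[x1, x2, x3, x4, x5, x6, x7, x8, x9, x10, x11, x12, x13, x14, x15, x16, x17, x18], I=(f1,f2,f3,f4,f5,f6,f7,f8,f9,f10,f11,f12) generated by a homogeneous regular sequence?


codim=12, depth=dim(R/I)=18-12=6
Product=12*6=72


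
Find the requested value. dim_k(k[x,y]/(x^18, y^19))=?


Basis: x^i*y^j, i<18, j<19
18*19=342


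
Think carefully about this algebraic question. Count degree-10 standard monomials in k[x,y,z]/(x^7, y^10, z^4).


Need i<7, j<10, k<4 with i+j+k=10.
For each i, j ranges over max(0,10-i-3)..min(9,10-i):
  i=0: j in [7,9] -> 3
  i=1: j in [6,9] -> 4
  i=2: j in [5,8] -> 4
  i=3: j in [4,7] -> 4
  i=4: j in [3,6] -> 4
  i=5: j in [2,5] -> 4
  i=6: j in [1,4] -> 4
H(10) = 3+4+4+4+4+4+4 = 27


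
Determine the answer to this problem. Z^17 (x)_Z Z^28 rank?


rank(M(x)N) = rank(M)*rank(N)
17*28 = 476


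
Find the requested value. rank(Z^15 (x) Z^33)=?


rank(M(x)N) = rank(M)*rank(N)
15*33 = 495


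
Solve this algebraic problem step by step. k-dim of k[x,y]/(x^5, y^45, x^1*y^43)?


k[x,y]/I, I = (x^5, y^45, x^1*y^43)
Rect: 5x45=225. Corner: (5-1)x(45-43)=8.
dim = 225-8 = 217


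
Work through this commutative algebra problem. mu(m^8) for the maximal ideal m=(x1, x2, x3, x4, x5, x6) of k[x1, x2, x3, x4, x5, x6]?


Graded Nakayama: mu(m^d) = dim_k (m^d/m^(d+1)) = #degree-8 monomials in 6 vars
C(n+d-1,d)=C(13,8)=1287


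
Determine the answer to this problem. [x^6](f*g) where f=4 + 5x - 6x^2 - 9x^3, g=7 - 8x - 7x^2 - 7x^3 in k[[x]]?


[x^6] = sum a_i*b_j, i+j=6
  -9*-7=63
Sum=63


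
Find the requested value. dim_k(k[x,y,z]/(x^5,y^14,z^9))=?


Basis: x^iy^jz^k, i<5,j<14,k<9
5*14*9=630


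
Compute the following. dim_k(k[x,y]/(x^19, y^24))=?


Basis: x^i*y^j, i<19, j<24
19*24=456


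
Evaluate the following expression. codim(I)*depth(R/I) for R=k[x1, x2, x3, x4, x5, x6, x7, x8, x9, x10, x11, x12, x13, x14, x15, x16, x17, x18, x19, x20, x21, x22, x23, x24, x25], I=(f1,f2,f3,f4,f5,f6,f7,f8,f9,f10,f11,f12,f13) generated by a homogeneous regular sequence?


codim=13, depth=dim(R/I)=25-13=12
Product=13*12=156


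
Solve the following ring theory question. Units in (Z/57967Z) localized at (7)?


Local ring = Z/343Z.
phi(343) = 7^2*(7-1) = 294


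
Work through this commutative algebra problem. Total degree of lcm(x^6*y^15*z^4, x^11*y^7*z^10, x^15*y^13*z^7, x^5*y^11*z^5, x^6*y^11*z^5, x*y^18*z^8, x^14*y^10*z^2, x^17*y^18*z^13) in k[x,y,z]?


lcm = componentwise max:
x: max(6,11,15,5,6,1,14,17)=17
y: max(15,7,13,11,11,18,10,18)=18
z: max(4,10,7,5,5,8,2,13)=13
Total=17+18+13=48


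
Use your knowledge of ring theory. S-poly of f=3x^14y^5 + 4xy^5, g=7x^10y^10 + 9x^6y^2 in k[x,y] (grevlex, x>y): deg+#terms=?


LT(f)=3x^14y^5, LT(g)=7x^10y^10
lcm(LM)=x^14y^10
S(f,g) (scaled by 21 to clear denominators) = 7y^5*f - 3x^4*g = -27x^10y^2 + 28xy^10
2 terms, deg 12.
12+2=14


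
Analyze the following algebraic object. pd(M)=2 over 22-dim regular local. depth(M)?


pd+depth=depth(R)=22
depth=22-2=20


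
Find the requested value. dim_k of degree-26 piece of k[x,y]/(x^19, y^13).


k[x,y], I = (x^19, y^13), d = 26
Need i < 19 and d-i < 13.
Range: 14 <= i <= 18.
H(26) = 5


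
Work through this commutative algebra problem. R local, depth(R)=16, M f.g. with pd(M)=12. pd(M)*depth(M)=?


pd+depth=16
depth=16-12=4
pd*depth=12*4=48


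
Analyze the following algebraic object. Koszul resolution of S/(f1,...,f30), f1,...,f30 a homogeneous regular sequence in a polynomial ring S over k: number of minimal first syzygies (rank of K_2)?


Regular sequence => Koszul complex is the minimal free resolution.
Syz_1 minimally generated by Koszul relations f_i*e_j - f_j*e_i (i<j): mu(Syz_1) = beta_2 = C(m,2) = m(m-1)/2
m=30
30*29/2 = 435


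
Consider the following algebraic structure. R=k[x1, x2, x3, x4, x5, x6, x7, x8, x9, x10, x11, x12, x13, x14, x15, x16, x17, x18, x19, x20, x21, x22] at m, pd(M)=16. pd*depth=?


pd+depth=22
depth=22-16=6
pd*depth=16*6=96
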